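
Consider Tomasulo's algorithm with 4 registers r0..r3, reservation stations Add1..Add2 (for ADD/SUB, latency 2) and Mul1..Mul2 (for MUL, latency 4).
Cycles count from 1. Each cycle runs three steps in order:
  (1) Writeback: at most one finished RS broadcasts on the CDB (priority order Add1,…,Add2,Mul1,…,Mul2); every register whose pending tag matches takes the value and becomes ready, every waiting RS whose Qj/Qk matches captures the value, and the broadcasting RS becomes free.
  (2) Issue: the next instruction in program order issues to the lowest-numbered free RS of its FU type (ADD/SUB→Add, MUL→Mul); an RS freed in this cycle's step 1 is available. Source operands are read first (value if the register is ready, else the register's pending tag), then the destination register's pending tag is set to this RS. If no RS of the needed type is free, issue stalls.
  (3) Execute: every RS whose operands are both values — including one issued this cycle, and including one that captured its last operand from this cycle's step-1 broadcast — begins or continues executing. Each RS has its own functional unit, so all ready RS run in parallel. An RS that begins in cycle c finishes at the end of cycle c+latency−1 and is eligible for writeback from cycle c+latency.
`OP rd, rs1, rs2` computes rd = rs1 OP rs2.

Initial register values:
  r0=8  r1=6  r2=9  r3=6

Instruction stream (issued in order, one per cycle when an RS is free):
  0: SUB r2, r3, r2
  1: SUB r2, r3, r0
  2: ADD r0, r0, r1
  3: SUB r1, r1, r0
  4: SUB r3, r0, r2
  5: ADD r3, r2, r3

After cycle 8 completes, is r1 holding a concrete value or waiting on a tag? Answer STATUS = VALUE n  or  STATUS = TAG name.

  c1: issue SUB r2<-Add1  regs: r0:8,r1:6,r2:Add1,r3:6
  c2: issue SUB r2<-Add2  regs: r0:8,r1:6,r2:Add2,r3:6
  c3: CDB Add1=-3; issue ADD r0<-Add1  regs: r0:Add1,r1:6,r2:Add2,r3:6
  c4: CDB Add2=-2; issue SUB r1<-Add2  regs: r0:Add1,r1:Add2,r2:-2,r3:6
  c5: CDB Add1=14; issue SUB r3<-Add1  regs: r0:14,r1:Add2,r2:-2,r3:Add1
  c6: stall  regs: r0:14,r1:Add2,r2:-2,r3:Add1
  c7: CDB Add1=16; issue ADD r3<-Add1  regs: r0:14,r1:Add2,r2:-2,r3:Add1
  c8: CDB Add2=-8  regs: r0:14,r1:-8,r2:-2,r3:Add1

STATUS = VALUE -8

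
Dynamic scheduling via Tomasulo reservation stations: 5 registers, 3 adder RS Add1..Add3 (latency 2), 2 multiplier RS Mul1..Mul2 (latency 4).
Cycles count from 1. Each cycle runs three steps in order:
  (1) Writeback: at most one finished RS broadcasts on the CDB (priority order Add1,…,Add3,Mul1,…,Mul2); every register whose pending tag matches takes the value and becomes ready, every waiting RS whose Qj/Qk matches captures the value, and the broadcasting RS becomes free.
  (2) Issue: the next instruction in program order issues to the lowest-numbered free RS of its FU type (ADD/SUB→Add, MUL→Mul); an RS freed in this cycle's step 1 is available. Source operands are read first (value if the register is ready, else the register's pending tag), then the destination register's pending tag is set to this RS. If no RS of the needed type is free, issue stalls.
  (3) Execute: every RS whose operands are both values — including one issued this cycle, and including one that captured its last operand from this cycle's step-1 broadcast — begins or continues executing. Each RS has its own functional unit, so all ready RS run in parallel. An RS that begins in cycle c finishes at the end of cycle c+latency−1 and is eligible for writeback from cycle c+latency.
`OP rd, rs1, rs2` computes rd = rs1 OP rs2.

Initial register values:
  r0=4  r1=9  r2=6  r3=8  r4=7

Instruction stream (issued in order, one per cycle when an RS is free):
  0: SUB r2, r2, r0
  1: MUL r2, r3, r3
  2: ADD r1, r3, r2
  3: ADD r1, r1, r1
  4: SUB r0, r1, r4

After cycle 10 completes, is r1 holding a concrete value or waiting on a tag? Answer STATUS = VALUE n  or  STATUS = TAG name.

cycle 1: issue SUB r2<-Add1 // r0:4,r1:9,r2:Add1,r3:8,r4:7
cycle 2: issue MUL r2<-Mul1 // r0:4,r1:9,r2:Mul1,r3:8,r4:7
cycle 3: CDB Add1=2; issue ADD r1<-Add1 // r0:4,r1:Add1,r2:Mul1,r3:8,r4:7
cycle 4: issue ADD r1<-Add2 // r0:4,r1:Add2,r2:Mul1,r3:8,r4:7
cycle 5: issue SUB r0<-Add3 // r0:Add3,r1:Add2,r2:Mul1,r3:8,r4:7
cycle 6: CDB Mul1=64 // r0:Add3,r1:Add2,r2:64,r3:8,r4:7
cycle 7: - // r0:Add3,r1:Add2,r2:64,r3:8,r4:7
cycle 8: CDB Add1=72 // r0:Add3,r1:Add2,r2:64,r3:8,r4:7
cycle 9: - // r0:Add3,r1:Add2,r2:64,r3:8,r4:7
cycle 10: CDB Add2=144 // r0:Add3,r1:144,r2:64,r3:8,r4:7

STATUS = VALUE 144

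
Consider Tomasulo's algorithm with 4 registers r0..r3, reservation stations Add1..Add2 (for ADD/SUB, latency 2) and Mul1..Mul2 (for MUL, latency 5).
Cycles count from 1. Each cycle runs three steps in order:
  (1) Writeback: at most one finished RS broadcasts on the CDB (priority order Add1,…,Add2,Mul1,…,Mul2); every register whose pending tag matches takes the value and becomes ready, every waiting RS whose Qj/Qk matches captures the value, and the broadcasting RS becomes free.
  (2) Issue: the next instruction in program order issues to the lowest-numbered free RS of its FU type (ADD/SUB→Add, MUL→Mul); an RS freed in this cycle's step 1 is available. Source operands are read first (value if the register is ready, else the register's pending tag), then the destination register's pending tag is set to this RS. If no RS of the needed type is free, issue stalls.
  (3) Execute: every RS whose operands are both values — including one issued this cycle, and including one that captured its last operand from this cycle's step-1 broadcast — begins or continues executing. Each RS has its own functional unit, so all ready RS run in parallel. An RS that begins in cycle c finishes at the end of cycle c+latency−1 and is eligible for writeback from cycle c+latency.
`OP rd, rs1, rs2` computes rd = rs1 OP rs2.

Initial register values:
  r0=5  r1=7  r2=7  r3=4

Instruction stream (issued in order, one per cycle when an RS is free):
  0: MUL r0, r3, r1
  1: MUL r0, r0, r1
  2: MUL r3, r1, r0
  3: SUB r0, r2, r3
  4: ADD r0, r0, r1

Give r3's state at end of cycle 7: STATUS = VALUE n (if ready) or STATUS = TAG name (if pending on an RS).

STATUS = TAG Mul1

  c1: issue MUL r0<-Mul1  regs: r0:Mul1,r1:7,r2:7,r3:4
  c2: issue MUL r0<-Mul2  regs: r0:Mul2,r1:7,r2:7,r3:4
  c3: stall  regs: r0:Mul2,r1:7,r2:7,r3:4
  c4: stall  regs: r0:Mul2,r1:7,r2:7,r3:4
  c5: stall  regs: r0:Mul2,r1:7,r2:7,r3:4
  c6: CDB Mul1=28; issue MUL r3<-Mul1  regs: r0:Mul2,r1:7,r2:7,r3:Mul1
  c7: issue SUB r0<-Add1  regs: r0:Add1,r1:7,r2:7,r3:Mul1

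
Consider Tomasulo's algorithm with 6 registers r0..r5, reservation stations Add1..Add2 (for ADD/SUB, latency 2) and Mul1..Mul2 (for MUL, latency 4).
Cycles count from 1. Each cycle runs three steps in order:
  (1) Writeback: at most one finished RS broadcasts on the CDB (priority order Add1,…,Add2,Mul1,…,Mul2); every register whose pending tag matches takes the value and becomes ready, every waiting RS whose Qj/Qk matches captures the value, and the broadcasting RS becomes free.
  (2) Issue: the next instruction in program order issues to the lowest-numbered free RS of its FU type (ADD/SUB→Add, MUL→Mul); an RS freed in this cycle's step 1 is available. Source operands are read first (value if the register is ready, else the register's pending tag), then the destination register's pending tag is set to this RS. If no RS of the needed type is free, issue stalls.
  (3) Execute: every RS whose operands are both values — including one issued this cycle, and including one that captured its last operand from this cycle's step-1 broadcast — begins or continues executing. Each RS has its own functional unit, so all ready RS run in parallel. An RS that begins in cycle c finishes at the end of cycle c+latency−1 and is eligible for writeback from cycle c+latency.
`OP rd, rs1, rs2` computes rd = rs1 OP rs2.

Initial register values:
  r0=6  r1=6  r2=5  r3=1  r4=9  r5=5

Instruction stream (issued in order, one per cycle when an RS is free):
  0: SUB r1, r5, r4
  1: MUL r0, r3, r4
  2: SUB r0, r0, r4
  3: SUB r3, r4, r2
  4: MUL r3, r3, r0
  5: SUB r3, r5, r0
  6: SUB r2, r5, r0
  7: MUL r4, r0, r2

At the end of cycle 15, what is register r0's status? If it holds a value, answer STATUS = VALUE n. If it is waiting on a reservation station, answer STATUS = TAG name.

  c1: issue SUB r1<-Add1  regs: r0:6,r1:Add1,r2:5,r3:1,r4:9,r5:5
  c2: issue MUL r0<-Mul1  regs: r0:Mul1,r1:Add1,r2:5,r3:1,r4:9,r5:5
  c3: CDB Add1=-4; issue SUB r0<-Add1  regs: r0:Add1,r1:-4,r2:5,r3:1,r4:9,r5:5
  c4: issue SUB r3<-Add2  regs: r0:Add1,r1:-4,r2:5,r3:Add2,r4:9,r5:5
  c5: issue MUL r3<-Mul2  regs: r0:Add1,r1:-4,r2:5,r3:Mul2,r4:9,r5:5
  c6: CDB Add2=4; issue SUB r3<-Add2  regs: r0:Add1,r1:-4,r2:5,r3:Add2,r4:9,r5:5
  c7: CDB Mul1=9; stall  regs: r0:Add1,r1:-4,r2:5,r3:Add2,r4:9,r5:5
  c8: stall  regs: r0:Add1,r1:-4,r2:5,r3:Add2,r4:9,r5:5
  c9: CDB Add1=0; issue SUB r2<-Add1  regs: r0:0,r1:-4,r2:Add1,r3:Add2,r4:9,r5:5
  c10: issue MUL r4<-Mul1  regs: r0:0,r1:-4,r2:Add1,r3:Add2,r4:Mul1,r5:5
  c11: CDB Add1=5  regs: r0:0,r1:-4,r2:5,r3:Add2,r4:Mul1,r5:5
  c12: CDB Add2=5  regs: r0:0,r1:-4,r2:5,r3:5,r4:Mul1,r5:5
  c13: CDB Mul2=0  regs: r0:0,r1:-4,r2:5,r3:5,r4:Mul1,r5:5
  c14: -  regs: r0:0,r1:-4,r2:5,r3:5,r4:Mul1,r5:5
  c15: CDB Mul1=0  regs: r0:0,r1:-4,r2:5,r3:5,r4:0,r5:5

STATUS = VALUE 0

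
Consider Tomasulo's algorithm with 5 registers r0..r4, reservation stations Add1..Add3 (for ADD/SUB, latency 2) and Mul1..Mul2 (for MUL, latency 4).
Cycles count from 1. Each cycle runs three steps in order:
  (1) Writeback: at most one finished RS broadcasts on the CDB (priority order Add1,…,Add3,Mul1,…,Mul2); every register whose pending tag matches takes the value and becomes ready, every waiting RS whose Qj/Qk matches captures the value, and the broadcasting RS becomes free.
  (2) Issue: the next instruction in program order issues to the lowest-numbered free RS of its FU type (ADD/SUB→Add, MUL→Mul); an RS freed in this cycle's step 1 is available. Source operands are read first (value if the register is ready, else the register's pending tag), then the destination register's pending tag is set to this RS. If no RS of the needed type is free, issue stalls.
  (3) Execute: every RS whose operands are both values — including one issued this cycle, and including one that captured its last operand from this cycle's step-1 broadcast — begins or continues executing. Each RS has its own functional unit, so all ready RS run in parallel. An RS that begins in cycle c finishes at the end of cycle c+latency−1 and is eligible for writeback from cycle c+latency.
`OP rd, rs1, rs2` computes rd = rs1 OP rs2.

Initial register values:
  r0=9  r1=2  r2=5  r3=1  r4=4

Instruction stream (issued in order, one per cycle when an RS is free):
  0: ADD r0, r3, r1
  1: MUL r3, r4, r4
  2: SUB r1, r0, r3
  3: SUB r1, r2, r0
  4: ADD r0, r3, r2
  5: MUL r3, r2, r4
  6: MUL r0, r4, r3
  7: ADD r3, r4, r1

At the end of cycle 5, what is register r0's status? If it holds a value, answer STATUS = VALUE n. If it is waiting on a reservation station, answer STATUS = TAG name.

  c1: issue ADD r0<-Add1  regs: r0:Add1,r1:2,r2:5,r3:1,r4:4
  c2: issue MUL r3<-Mul1  regs: r0:Add1,r1:2,r2:5,r3:Mul1,r4:4
  c3: CDB Add1=3; issue SUB r1<-Add1  regs: r0:3,r1:Add1,r2:5,r3:Mul1,r4:4
  c4: issue SUB r1<-Add2  regs: r0:3,r1:Add2,r2:5,r3:Mul1,r4:4
  c5: issue ADD r0<-Add3  regs: r0:Add3,r1:Add2,r2:5,r3:Mul1,r4:4

STATUS = TAG Add3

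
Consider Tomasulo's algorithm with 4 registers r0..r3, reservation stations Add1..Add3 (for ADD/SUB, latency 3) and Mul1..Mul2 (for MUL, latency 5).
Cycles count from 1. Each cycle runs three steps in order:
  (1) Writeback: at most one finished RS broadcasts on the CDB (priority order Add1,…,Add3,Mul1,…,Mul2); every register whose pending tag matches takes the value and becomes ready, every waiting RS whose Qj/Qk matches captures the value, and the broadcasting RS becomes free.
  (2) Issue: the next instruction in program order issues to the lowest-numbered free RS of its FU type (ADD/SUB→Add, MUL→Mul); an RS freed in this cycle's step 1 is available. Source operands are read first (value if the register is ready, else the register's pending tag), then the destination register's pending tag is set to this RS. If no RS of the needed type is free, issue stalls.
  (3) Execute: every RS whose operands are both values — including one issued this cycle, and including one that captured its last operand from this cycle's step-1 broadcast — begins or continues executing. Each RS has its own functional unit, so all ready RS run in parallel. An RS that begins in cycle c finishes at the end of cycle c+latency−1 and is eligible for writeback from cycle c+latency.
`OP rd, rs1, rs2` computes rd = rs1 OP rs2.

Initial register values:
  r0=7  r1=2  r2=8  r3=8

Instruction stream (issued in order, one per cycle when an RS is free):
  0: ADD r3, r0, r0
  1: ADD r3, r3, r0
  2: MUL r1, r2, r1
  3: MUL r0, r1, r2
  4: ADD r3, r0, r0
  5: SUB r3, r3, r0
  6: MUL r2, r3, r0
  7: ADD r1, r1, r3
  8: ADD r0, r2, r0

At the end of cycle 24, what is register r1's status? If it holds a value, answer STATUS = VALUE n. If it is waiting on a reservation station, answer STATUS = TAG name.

c1: issue ADD r3<-Add1 | r0:7,r1:2,r2:8,r3:Add1
c2: issue ADD r3<-Add2 | r0:7,r1:2,r2:8,r3:Add2
c3: issue MUL r1<-Mul1 | r0:7,r1:Mul1,r2:8,r3:Add2
c4: CDB Add1=14; issue MUL r0<-Mul2 | r0:Mul2,r1:Mul1,r2:8,r3:Add2
c5: issue ADD r3<-Add1 | r0:Mul2,r1:Mul1,r2:8,r3:Add1
c6: issue SUB r3<-Add3 | r0:Mul2,r1:Mul1,r2:8,r3:Add3
c7: CDB Add2=21; stall | r0:Mul2,r1:Mul1,r2:8,r3:Add3
c8: CDB Mul1=16; issue MUL r2<-Mul1 | r0:Mul2,r1:16,r2:Mul1,r3:Add3
c9: issue ADD r1<-Add2 | r0:Mul2,r1:Add2,r2:Mul1,r3:Add3
c10: stall | r0:Mul2,r1:Add2,r2:Mul1,r3:Add3
c11: stall | r0:Mul2,r1:Add2,r2:Mul1,r3:Add3
c12: stall | r0:Mul2,r1:Add2,r2:Mul1,r3:Add3
c13: CDB Mul2=128; stall | r0:128,r1:Add2,r2:Mul1,r3:Add3
c14: stall | r0:128,r1:Add2,r2:Mul1,r3:Add3
c15: stall | r0:128,r1:Add2,r2:Mul1,r3:Add3
c16: CDB Add1=256; issue ADD r0<-Add1 | r0:Add1,r1:Add2,r2:Mul1,r3:Add3
c17: - | r0:Add1,r1:Add2,r2:Mul1,r3:Add3
c18: - | r0:Add1,r1:Add2,r2:Mul1,r3:Add3
c19: CDB Add3=128 | r0:Add1,r1:Add2,r2:Mul1,r3:128
c20: - | r0:Add1,r1:Add2,r2:Mul1,r3:128
c21: - | r0:Add1,r1:Add2,r2:Mul1,r3:128
c22: CDB Add2=144 | r0:Add1,r1:144,r2:Mul1,r3:128
c23: - | r0:Add1,r1:144,r2:Mul1,r3:128
c24: CDB Mul1=16384 | r0:Add1,r1:144,r2:16384,r3:128

STATUS = VALUE 144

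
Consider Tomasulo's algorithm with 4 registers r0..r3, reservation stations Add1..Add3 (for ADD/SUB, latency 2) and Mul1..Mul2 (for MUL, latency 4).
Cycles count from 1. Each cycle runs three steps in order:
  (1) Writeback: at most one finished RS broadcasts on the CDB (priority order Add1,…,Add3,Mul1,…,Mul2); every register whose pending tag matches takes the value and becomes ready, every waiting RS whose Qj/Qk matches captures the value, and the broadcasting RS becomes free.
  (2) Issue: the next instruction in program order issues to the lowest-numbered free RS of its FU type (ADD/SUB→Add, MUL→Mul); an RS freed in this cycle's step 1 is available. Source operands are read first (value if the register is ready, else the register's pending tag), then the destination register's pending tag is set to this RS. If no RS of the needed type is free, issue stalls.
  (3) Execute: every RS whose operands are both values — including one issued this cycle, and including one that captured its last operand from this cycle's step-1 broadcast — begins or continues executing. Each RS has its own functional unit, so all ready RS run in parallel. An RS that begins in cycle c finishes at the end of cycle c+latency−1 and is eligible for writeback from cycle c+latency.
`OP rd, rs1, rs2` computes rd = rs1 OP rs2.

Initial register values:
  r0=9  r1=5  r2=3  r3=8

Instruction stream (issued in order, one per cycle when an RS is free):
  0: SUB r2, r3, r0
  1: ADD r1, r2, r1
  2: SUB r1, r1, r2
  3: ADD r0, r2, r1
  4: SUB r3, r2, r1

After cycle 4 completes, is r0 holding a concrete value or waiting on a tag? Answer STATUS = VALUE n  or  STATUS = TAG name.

STATUS = TAG Add3

cycle 1: issue SUB r2<-Add1 // r0:9,r1:5,r2:Add1,r3:8
cycle 2: issue ADD r1<-Add2 // r0:9,r1:Add2,r2:Add1,r3:8
cycle 3: CDB Add1=-1; issue SUB r1<-Add1 // r0:9,r1:Add1,r2:-1,r3:8
cycle 4: issue ADD r0<-Add3 // r0:Add3,r1:Add1,r2:-1,r3:8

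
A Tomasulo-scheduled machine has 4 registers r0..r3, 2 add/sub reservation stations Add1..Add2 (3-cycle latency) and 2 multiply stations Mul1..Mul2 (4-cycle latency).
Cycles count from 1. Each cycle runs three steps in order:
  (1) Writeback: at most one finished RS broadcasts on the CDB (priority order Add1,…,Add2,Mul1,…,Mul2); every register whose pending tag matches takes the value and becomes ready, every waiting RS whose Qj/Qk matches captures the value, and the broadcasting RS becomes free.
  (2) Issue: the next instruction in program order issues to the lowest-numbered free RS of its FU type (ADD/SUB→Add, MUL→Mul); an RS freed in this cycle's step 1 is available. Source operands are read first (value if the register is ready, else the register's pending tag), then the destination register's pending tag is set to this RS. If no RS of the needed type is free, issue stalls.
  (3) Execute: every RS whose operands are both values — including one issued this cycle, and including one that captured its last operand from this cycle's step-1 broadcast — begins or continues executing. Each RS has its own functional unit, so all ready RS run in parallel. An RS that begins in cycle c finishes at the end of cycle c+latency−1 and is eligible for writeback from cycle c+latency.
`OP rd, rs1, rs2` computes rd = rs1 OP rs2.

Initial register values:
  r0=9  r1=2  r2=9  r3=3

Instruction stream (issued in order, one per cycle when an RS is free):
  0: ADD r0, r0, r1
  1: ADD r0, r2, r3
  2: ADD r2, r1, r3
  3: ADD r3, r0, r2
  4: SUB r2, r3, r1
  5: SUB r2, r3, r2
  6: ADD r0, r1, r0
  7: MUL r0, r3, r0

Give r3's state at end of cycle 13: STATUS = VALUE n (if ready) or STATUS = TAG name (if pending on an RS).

cycle 1: issue ADD r0<-Add1 // r0:Add1,r1:2,r2:9,r3:3
cycle 2: issue ADD r0<-Add2 // r0:Add2,r1:2,r2:9,r3:3
cycle 3: stall // r0:Add2,r1:2,r2:9,r3:3
cycle 4: CDB Add1=11; issue ADD r2<-Add1 // r0:Add2,r1:2,r2:Add1,r3:3
cycle 5: CDB Add2=12; issue ADD r3<-Add2 // r0:12,r1:2,r2:Add1,r3:Add2
cycle 6: stall // r0:12,r1:2,r2:Add1,r3:Add2
cycle 7: CDB Add1=5; issue SUB r2<-Add1 // r0:12,r1:2,r2:Add1,r3:Add2
cycle 8: stall // r0:12,r1:2,r2:Add1,r3:Add2
cycle 9: stall // r0:12,r1:2,r2:Add1,r3:Add2
cycle 10: CDB Add2=17; issue SUB r2<-Add2 // r0:12,r1:2,r2:Add2,r3:17
cycle 11: stall // r0:12,r1:2,r2:Add2,r3:17
cycle 12: stall // r0:12,r1:2,r2:Add2,r3:17
cycle 13: CDB Add1=15; issue ADD r0<-Add1 // r0:Add1,r1:2,r2:Add2,r3:17

STATUS = VALUE 17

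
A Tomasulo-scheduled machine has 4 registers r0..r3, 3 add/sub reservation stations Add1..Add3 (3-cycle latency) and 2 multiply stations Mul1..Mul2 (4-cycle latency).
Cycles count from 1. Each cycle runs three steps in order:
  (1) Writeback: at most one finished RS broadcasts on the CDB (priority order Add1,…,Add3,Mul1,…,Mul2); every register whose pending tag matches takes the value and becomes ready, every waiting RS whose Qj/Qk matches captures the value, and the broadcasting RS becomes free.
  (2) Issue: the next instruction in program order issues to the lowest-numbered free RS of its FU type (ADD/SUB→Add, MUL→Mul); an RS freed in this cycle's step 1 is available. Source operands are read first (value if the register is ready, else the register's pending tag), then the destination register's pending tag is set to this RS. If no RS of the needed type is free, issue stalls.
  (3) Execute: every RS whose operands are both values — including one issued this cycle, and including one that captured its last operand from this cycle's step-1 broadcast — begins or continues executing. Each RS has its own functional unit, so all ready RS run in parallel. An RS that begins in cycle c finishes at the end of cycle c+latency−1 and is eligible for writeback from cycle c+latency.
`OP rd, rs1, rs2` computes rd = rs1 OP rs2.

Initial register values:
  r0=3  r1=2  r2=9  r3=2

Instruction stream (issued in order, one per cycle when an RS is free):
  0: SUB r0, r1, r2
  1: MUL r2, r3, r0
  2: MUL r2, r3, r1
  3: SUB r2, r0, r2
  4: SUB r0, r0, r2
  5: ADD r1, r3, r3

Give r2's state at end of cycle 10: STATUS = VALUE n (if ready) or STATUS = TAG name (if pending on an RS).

STATUS = VALUE -11

  c1: issue SUB r0<-Add1  regs: r0:Add1,r1:2,r2:9,r3:2
  c2: issue MUL r2<-Mul1  regs: r0:Add1,r1:2,r2:Mul1,r3:2
  c3: issue MUL r2<-Mul2  regs: r0:Add1,r1:2,r2:Mul2,r3:2
  c4: CDB Add1=-7; issue SUB r2<-Add1  regs: r0:-7,r1:2,r2:Add1,r3:2
  c5: issue SUB r0<-Add2  regs: r0:Add2,r1:2,r2:Add1,r3:2
  c6: issue ADD r1<-Add3  regs: r0:Add2,r1:Add3,r2:Add1,r3:2
  c7: CDB Mul2=4  regs: r0:Add2,r1:Add3,r2:Add1,r3:2
  c8: CDB Mul1=-14  regs: r0:Add2,r1:Add3,r2:Add1,r3:2
  c9: CDB Add3=4  regs: r0:Add2,r1:4,r2:Add1,r3:2
  c10: CDB Add1=-11  regs: r0:Add2,r1:4,r2:-11,r3:2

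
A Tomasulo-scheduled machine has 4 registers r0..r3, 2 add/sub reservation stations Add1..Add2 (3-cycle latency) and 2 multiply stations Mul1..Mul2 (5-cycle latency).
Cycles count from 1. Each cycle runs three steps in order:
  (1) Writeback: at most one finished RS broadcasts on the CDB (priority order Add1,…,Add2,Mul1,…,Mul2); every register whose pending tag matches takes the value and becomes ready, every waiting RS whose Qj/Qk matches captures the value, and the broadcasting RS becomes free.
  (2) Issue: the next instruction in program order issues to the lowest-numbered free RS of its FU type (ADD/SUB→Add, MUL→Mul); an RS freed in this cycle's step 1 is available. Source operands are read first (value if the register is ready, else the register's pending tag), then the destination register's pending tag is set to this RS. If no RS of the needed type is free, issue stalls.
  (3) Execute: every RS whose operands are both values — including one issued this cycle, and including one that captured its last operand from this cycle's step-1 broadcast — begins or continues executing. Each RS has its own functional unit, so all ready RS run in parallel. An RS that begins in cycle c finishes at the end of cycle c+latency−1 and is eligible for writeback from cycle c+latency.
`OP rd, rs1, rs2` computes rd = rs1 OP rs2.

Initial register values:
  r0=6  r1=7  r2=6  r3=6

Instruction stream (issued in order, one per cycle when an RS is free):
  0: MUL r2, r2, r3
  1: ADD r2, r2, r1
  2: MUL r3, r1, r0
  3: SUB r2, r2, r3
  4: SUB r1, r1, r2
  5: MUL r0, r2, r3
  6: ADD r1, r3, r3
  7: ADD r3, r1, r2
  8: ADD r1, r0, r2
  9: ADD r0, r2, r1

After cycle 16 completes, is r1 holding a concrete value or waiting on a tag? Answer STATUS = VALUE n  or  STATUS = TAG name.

STATUS = TAG Add2

cycle 1: issue MUL r2<-Mul1 // r0:6,r1:7,r2:Mul1,r3:6
cycle 2: issue ADD r2<-Add1 // r0:6,r1:7,r2:Add1,r3:6
cycle 3: issue MUL r3<-Mul2 // r0:6,r1:7,r2:Add1,r3:Mul2
cycle 4: issue SUB r2<-Add2 // r0:6,r1:7,r2:Add2,r3:Mul2
cycle 5: stall // r0:6,r1:7,r2:Add2,r3:Mul2
cycle 6: CDB Mul1=36; stall // r0:6,r1:7,r2:Add2,r3:Mul2
cycle 7: stall // r0:6,r1:7,r2:Add2,r3:Mul2
cycle 8: CDB Mul2=42; stall // r0:6,r1:7,r2:Add2,r3:42
cycle 9: CDB Add1=43; issue SUB r1<-Add1 // r0:6,r1:Add1,r2:Add2,r3:42
cycle 10: issue MUL r0<-Mul1 // r0:Mul1,r1:Add1,r2:Add2,r3:42
cycle 11: stall // r0:Mul1,r1:Add1,r2:Add2,r3:42
cycle 12: CDB Add2=1; issue ADD r1<-Add2 // r0:Mul1,r1:Add2,r2:1,r3:42
cycle 13: stall // r0:Mul1,r1:Add2,r2:1,r3:42
cycle 14: stall // r0:Mul1,r1:Add2,r2:1,r3:42
cycle 15: CDB Add1=6; issue ADD r3<-Add1 // r0:Mul1,r1:Add2,r2:1,r3:Add1
cycle 16: CDB Add2=84; issue ADD r1<-Add2 // r0:Mul1,r1:Add2,r2:1,r3:Add1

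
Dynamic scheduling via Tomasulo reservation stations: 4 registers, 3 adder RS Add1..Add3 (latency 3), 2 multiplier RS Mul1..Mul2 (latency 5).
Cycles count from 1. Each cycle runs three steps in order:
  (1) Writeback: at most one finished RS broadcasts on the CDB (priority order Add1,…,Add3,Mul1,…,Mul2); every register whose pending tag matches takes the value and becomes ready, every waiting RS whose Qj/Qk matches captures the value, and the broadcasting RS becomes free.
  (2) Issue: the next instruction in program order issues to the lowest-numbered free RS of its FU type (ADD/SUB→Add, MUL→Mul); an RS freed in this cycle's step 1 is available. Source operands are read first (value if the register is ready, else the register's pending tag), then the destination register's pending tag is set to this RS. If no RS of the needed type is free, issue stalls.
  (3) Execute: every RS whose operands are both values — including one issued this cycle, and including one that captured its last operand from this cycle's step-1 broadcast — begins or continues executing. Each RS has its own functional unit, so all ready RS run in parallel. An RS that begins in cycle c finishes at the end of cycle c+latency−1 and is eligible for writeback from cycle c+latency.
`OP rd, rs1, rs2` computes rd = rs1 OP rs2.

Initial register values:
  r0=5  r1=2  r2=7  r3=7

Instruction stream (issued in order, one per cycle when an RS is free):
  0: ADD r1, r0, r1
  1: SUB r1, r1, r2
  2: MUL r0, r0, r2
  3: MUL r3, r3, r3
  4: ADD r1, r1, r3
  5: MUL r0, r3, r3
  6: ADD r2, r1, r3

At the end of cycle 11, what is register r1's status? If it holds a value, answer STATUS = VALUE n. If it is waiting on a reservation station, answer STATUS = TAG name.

  c1: issue ADD r1<-Add1  regs: r0:5,r1:Add1,r2:7,r3:7
  c2: issue SUB r1<-Add2  regs: r0:5,r1:Add2,r2:7,r3:7
  c3: issue MUL r0<-Mul1  regs: r0:Mul1,r1:Add2,r2:7,r3:7
  c4: CDB Add1=7; issue MUL r3<-Mul2  regs: r0:Mul1,r1:Add2,r2:7,r3:Mul2
  c5: issue ADD r1<-Add1  regs: r0:Mul1,r1:Add1,r2:7,r3:Mul2
  c6: stall  regs: r0:Mul1,r1:Add1,r2:7,r3:Mul2
  c7: CDB Add2=0; stall  regs: r0:Mul1,r1:Add1,r2:7,r3:Mul2
  c8: CDB Mul1=35; issue MUL r0<-Mul1  regs: r0:Mul1,r1:Add1,r2:7,r3:Mul2
  c9: CDB Mul2=49; issue ADD r2<-Add2  regs: r0:Mul1,r1:Add1,r2:Add2,r3:49
  c10: -  regs: r0:Mul1,r1:Add1,r2:Add2,r3:49
  c11: -  regs: r0:Mul1,r1:Add1,r2:Add2,r3:49

STATUS = TAG Add1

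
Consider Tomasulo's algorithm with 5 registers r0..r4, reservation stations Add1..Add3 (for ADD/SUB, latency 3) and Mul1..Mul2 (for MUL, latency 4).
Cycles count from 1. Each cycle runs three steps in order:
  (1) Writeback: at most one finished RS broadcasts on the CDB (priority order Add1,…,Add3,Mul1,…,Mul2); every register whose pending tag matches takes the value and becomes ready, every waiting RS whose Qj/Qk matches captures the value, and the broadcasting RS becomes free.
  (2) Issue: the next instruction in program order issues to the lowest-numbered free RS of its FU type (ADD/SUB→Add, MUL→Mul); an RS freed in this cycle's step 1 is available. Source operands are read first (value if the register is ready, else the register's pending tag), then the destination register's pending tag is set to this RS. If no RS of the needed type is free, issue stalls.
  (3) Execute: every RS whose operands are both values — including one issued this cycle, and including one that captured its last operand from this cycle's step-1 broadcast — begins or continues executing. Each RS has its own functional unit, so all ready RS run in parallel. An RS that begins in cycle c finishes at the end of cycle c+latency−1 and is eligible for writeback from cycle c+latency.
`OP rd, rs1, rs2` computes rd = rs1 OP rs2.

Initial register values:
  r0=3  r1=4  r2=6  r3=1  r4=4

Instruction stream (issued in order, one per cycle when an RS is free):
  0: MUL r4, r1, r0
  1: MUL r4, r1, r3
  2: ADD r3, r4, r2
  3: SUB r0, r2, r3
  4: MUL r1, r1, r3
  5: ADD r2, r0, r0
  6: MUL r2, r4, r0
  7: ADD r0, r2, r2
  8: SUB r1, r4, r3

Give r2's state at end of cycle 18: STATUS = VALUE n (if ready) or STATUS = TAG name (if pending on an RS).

  c1: issue MUL r4<-Mul1  regs: r0:3,r1:4,r2:6,r3:1,r4:Mul1
  c2: issue MUL r4<-Mul2  regs: r0:3,r1:4,r2:6,r3:1,r4:Mul2
  c3: issue ADD r3<-Add1  regs: r0:3,r1:4,r2:6,r3:Add1,r4:Mul2
  c4: issue SUB r0<-Add2  regs: r0:Add2,r1:4,r2:6,r3:Add1,r4:Mul2
  c5: CDB Mul1=12; issue MUL r1<-Mul1  regs: r0:Add2,r1:Mul1,r2:6,r3:Add1,r4:Mul2
  c6: CDB Mul2=4; issue ADD r2<-Add3  regs: r0:Add2,r1:Mul1,r2:Add3,r3:Add1,r4:4
  c7: issue MUL r2<-Mul2  regs: r0:Add2,r1:Mul1,r2:Mul2,r3:Add1,r4:4
  c8: stall  regs: r0:Add2,r1:Mul1,r2:Mul2,r3:Add1,r4:4
  c9: CDB Add1=10; issue ADD r0<-Add1  regs: r0:Add1,r1:Mul1,r2:Mul2,r3:10,r4:4
  c10: stall  regs: r0:Add1,r1:Mul1,r2:Mul2,r3:10,r4:4
  c11: stall  regs: r0:Add1,r1:Mul1,r2:Mul2,r3:10,r4:4
  c12: CDB Add2=-4; issue SUB r1<-Add2  regs: r0:Add1,r1:Add2,r2:Mul2,r3:10,r4:4
  c13: CDB Mul1=40  regs: r0:Add1,r1:Add2,r2:Mul2,r3:10,r4:4
  c14: -  regs: r0:Add1,r1:Add2,r2:Mul2,r3:10,r4:4
  c15: CDB Add2=-6  regs: r0:Add1,r1:-6,r2:Mul2,r3:10,r4:4
  c16: CDB Add3=-8  regs: r0:Add1,r1:-6,r2:Mul2,r3:10,r4:4
  c17: CDB Mul2=-16  regs: r0:Add1,r1:-6,r2:-16,r3:10,r4:4
  c18: -  regs: r0:Add1,r1:-6,r2:-16,r3:10,r4:4

STATUS = VALUE -16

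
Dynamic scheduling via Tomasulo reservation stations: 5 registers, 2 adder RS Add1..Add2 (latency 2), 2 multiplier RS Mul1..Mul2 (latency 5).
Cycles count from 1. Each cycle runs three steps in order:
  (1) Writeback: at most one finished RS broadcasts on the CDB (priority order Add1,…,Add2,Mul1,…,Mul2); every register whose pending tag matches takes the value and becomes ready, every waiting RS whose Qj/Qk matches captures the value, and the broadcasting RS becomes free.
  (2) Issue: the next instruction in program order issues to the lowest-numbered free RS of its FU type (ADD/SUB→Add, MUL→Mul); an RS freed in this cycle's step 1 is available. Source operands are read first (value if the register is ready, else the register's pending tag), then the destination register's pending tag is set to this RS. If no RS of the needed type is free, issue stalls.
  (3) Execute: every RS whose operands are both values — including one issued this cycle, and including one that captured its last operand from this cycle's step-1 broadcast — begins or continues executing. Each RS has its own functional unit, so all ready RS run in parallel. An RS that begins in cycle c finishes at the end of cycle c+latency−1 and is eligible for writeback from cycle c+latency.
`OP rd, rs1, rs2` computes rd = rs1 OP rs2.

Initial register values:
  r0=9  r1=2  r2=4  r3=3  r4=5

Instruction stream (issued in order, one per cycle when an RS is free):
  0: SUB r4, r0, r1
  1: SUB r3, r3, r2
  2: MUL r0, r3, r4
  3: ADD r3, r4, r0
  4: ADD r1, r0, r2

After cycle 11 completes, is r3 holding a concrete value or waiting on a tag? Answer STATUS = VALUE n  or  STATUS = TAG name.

STATUS = VALUE 0

  c1: issue SUB r4<-Add1  regs: r0:9,r1:2,r2:4,r3:3,r4:Add1
  c2: issue SUB r3<-Add2  regs: r0:9,r1:2,r2:4,r3:Add2,r4:Add1
  c3: CDB Add1=7; issue MUL r0<-Mul1  regs: r0:Mul1,r1:2,r2:4,r3:Add2,r4:7
  c4: CDB Add2=-1; issue ADD r3<-Add1  regs: r0:Mul1,r1:2,r2:4,r3:Add1,r4:7
  c5: issue ADD r1<-Add2  regs: r0:Mul1,r1:Add2,r2:4,r3:Add1,r4:7
  c6: -  regs: r0:Mul1,r1:Add2,r2:4,r3:Add1,r4:7
  c7: -  regs: r0:Mul1,r1:Add2,r2:4,r3:Add1,r4:7
  c8: -  regs: r0:Mul1,r1:Add2,r2:4,r3:Add1,r4:7
  c9: CDB Mul1=-7  regs: r0:-7,r1:Add2,r2:4,r3:Add1,r4:7
  c10: -  regs: r0:-7,r1:Add2,r2:4,r3:Add1,r4:7
  c11: CDB Add1=0  regs: r0:-7,r1:Add2,r2:4,r3:0,r4:7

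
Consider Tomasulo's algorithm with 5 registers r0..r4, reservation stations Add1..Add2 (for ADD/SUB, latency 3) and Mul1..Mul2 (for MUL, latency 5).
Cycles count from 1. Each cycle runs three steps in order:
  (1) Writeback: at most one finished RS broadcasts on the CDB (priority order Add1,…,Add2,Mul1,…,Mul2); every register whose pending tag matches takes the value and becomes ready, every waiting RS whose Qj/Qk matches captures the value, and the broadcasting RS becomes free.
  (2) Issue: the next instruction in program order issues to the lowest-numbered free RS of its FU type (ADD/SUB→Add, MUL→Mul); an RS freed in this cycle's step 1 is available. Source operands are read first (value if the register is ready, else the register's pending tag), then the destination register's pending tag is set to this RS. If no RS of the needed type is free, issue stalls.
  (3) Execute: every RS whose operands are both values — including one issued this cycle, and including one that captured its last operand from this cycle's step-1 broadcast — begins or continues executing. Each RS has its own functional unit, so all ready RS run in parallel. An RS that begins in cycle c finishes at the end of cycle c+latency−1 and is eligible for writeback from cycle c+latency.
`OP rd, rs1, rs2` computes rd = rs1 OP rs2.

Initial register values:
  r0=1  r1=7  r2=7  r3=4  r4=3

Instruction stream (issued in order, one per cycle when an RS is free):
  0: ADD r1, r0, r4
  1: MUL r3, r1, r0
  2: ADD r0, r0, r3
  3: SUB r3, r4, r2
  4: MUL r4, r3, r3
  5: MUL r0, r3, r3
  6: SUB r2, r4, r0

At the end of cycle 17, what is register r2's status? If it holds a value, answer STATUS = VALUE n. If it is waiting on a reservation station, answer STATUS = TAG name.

STATUS = VALUE 0

cycle 1: issue ADD r1<-Add1 // r0:1,r1:Add1,r2:7,r3:4,r4:3
cycle 2: issue MUL r3<-Mul1 // r0:1,r1:Add1,r2:7,r3:Mul1,r4:3
cycle 3: issue ADD r0<-Add2 // r0:Add2,r1:Add1,r2:7,r3:Mul1,r4:3
cycle 4: CDB Add1=4; issue SUB r3<-Add1 // r0:Add2,r1:4,r2:7,r3:Add1,r4:3
cycle 5: issue MUL r4<-Mul2 // r0:Add2,r1:4,r2:7,r3:Add1,r4:Mul2
cycle 6: stall // r0:Add2,r1:4,r2:7,r3:Add1,r4:Mul2
cycle 7: CDB Add1=-4; stall // r0:Add2,r1:4,r2:7,r3:-4,r4:Mul2
cycle 8: stall // r0:Add2,r1:4,r2:7,r3:-4,r4:Mul2
cycle 9: CDB Mul1=4; issue MUL r0<-Mul1 // r0:Mul1,r1:4,r2:7,r3:-4,r4:Mul2
cycle 10: issue SUB r2<-Add1 // r0:Mul1,r1:4,r2:Add1,r3:-4,r4:Mul2
cycle 11: - // r0:Mul1,r1:4,r2:Add1,r3:-4,r4:Mul2
cycle 12: CDB Add2=5 // r0:Mul1,r1:4,r2:Add1,r3:-4,r4:Mul2
cycle 13: CDB Mul2=16 // r0:Mul1,r1:4,r2:Add1,r3:-4,r4:16
cycle 14: CDB Mul1=16 // r0:16,r1:4,r2:Add1,r3:-4,r4:16
cycle 15: - // r0:16,r1:4,r2:Add1,r3:-4,r4:16
cycle 16: - // r0:16,r1:4,r2:Add1,r3:-4,r4:16
cycle 17: CDB Add1=0 // r0:16,r1:4,r2:0,r3:-4,r4:16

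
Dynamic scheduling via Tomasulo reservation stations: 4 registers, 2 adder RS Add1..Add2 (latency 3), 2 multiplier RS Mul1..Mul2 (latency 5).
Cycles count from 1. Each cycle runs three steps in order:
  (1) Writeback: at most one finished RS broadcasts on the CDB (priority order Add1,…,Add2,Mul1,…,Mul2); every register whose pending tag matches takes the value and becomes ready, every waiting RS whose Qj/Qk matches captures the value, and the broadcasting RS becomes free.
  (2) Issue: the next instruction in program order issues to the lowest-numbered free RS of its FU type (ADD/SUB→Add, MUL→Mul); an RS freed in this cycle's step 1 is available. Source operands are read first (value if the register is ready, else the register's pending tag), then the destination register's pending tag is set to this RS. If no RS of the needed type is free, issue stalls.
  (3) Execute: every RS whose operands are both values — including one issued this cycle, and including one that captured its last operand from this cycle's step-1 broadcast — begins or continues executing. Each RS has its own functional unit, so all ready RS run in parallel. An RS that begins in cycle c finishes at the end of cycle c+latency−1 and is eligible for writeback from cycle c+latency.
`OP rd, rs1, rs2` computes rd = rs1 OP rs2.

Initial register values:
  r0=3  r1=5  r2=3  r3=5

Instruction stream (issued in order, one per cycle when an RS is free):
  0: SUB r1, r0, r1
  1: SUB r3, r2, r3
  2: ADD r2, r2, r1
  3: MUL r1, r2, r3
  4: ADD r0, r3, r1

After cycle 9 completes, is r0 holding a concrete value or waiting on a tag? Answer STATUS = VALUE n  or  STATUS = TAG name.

  c1: issue SUB r1<-Add1  regs: r0:3,r1:Add1,r2:3,r3:5
  c2: issue SUB r3<-Add2  regs: r0:3,r1:Add1,r2:3,r3:Add2
  c3: stall  regs: r0:3,r1:Add1,r2:3,r3:Add2
  c4: CDB Add1=-2; issue ADD r2<-Add1  regs: r0:3,r1:-2,r2:Add1,r3:Add2
  c5: CDB Add2=-2; issue MUL r1<-Mul1  regs: r0:3,r1:Mul1,r2:Add1,r3:-2
  c6: issue ADD r0<-Add2  regs: r0:Add2,r1:Mul1,r2:Add1,r3:-2
  c7: CDB Add1=1  regs: r0:Add2,r1:Mul1,r2:1,r3:-2
  c8: -  regs: r0:Add2,r1:Mul1,r2:1,r3:-2
  c9: -  regs: r0:Add2,r1:Mul1,r2:1,r3:-2

STATUS = TAG Add2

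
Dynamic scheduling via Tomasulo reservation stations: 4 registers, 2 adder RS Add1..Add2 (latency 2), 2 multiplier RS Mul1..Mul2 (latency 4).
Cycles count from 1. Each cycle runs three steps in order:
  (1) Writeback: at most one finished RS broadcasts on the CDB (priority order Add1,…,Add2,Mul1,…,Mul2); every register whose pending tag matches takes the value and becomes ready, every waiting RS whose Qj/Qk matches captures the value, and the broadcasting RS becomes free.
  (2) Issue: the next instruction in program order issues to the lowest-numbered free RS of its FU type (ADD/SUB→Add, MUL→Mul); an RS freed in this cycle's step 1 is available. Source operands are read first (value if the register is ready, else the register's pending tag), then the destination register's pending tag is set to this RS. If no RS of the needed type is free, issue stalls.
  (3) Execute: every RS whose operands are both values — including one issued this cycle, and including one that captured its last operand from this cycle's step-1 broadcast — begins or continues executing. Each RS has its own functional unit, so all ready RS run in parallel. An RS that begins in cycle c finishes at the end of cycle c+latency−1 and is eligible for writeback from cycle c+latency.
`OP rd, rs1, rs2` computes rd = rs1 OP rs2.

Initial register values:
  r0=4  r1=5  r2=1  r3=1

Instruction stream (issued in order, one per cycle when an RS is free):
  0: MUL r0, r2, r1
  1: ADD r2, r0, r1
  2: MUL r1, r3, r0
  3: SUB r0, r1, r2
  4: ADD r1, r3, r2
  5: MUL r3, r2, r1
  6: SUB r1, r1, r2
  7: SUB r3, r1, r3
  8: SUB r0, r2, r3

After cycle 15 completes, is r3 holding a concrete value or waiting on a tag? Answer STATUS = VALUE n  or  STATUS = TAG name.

STATUS = VALUE -109

  c1: issue MUL r0<-Mul1  regs: r0:Mul1,r1:5,r2:1,r3:1
  c2: issue ADD r2<-Add1  regs: r0:Mul1,r1:5,r2:Add1,r3:1
  c3: issue MUL r1<-Mul2  regs: r0:Mul1,r1:Mul2,r2:Add1,r3:1
  c4: issue SUB r0<-Add2  regs: r0:Add2,r1:Mul2,r2:Add1,r3:1
  c5: CDB Mul1=5; stall  regs: r0:Add2,r1:Mul2,r2:Add1,r3:1
  c6: stall  regs: r0:Add2,r1:Mul2,r2:Add1,r3:1
  c7: CDB Add1=10; issue ADD r1<-Add1  regs: r0:Add2,r1:Add1,r2:10,r3:1
  c8: issue MUL r3<-Mul1  regs: r0:Add2,r1:Add1,r2:10,r3:Mul1
  c9: CDB Add1=11; issue SUB r1<-Add1  regs: r0:Add2,r1:Add1,r2:10,r3:Mul1
  c10: CDB Mul2=5; stall  regs: r0:Add2,r1:Add1,r2:10,r3:Mul1
  c11: CDB Add1=1; issue SUB r3<-Add1  regs: r0:Add2,r1:1,r2:10,r3:Add1
  c12: CDB Add2=-5; issue SUB r0<-Add2  regs: r0:Add2,r1:1,r2:10,r3:Add1
  c13: CDB Mul1=110  regs: r0:Add2,r1:1,r2:10,r3:Add1
  c14: -  regs: r0:Add2,r1:1,r2:10,r3:Add1
  c15: CDB Add1=-109  regs: r0:Add2,r1:1,r2:10,r3:-109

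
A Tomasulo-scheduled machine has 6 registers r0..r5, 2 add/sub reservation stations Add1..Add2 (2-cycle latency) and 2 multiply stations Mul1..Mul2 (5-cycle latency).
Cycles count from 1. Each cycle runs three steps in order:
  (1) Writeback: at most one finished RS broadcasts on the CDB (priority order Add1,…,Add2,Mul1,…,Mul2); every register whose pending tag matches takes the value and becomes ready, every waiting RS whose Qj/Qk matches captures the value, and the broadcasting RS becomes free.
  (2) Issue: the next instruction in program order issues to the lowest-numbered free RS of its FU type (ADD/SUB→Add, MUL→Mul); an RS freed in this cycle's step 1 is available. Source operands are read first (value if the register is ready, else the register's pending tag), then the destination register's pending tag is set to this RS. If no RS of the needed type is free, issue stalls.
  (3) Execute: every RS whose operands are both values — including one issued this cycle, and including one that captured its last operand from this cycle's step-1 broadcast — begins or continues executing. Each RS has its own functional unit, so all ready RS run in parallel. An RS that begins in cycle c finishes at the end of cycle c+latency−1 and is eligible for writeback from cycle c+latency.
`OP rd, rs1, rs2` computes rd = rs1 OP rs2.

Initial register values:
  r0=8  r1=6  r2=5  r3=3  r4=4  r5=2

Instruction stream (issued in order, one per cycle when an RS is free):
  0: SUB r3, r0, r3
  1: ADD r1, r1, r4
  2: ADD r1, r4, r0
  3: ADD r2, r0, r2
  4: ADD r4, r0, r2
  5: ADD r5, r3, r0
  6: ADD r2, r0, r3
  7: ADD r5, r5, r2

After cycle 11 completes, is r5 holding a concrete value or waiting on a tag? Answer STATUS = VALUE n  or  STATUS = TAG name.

STATUS = TAG Add2

cycle 1: issue SUB r3<-Add1 // r0:8,r1:6,r2:5,r3:Add1,r4:4,r5:2
cycle 2: issue ADD r1<-Add2 // r0:8,r1:Add2,r2:5,r3:Add1,r4:4,r5:2
cycle 3: CDB Add1=5; issue ADD r1<-Add1 // r0:8,r1:Add1,r2:5,r3:5,r4:4,r5:2
cycle 4: CDB Add2=10; issue ADD r2<-Add2 // r0:8,r1:Add1,r2:Add2,r3:5,r4:4,r5:2
cycle 5: CDB Add1=12; issue ADD r4<-Add1 // r0:8,r1:12,r2:Add2,r3:5,r4:Add1,r5:2
cycle 6: CDB Add2=13; issue ADD r5<-Add2 // r0:8,r1:12,r2:13,r3:5,r4:Add1,r5:Add2
cycle 7: stall // r0:8,r1:12,r2:13,r3:5,r4:Add1,r5:Add2
cycle 8: CDB Add1=21; issue ADD r2<-Add1 // r0:8,r1:12,r2:Add1,r3:5,r4:21,r5:Add2
cycle 9: CDB Add2=13; issue ADD r5<-Add2 // r0:8,r1:12,r2:Add1,r3:5,r4:21,r5:Add2
cycle 10: CDB Add1=13 // r0:8,r1:12,r2:13,r3:5,r4:21,r5:Add2
cycle 11: - // r0:8,r1:12,r2:13,r3:5,r4:21,r5:Add2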